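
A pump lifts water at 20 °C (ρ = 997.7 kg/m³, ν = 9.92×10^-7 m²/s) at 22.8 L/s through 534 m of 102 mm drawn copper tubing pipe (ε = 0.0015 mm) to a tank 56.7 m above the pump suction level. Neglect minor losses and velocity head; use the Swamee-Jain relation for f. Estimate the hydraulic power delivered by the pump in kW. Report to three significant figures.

V = 4Q/(πD²) = 2.790 m/s; Re = 2.87×10^5; ε/D = 1.47×10^-5; f = 0.01466
h_f = f(L/D)V²/2g = 30.46 m
Total head H = z + h_f = 56.7 + 30.46 = 87.16 m
P_hyd = ρgQH = 997.7·9.81·0.0228·87.16 = 19.45 kW

P_hyd ≈ 19.5 kW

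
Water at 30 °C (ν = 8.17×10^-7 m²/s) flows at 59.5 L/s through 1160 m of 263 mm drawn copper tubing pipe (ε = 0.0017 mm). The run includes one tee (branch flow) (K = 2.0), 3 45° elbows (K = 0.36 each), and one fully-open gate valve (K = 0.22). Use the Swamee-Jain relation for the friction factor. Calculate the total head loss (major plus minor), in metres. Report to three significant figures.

H_L ≈ 3.99 m

V = 4Q/(πD²) = 1.095 m/s; V²/2g = 0.06114 m
Re = 3.53×10^5, ε/D = 6.46×10^-6 → f = 0.01403 (Swamee-Jain)
Major: h_f = f(L/D)·V²/2g = 0.01403·4411·0.06114 = 3.784 m
Minor: ΣK = 3.30; h_m = ΣK·V²/2g = 0.2018 m
Total H_L = 3.784 + 0.2018 = 3.986 m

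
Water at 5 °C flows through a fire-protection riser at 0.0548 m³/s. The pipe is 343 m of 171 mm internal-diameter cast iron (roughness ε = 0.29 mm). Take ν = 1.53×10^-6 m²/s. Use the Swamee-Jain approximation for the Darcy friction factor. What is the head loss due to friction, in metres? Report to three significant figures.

V = 4Q/(πD²) = 4·0.0548/(π·0.171²) = 2.386 m/s
Re = VD/ν = 2.386·0.171/1.53×10^-6 = 2.67×10^5 → turbulent
ε/D = 0.29/171 = 0.00170
Swamee-Jain: f = 0.02334
h_f = f(L/D)V²/(2g) = 0.02334·(343/0.171)·2.386²/(2·9.81) = 13.59 m

h_f ≈ 13.6 m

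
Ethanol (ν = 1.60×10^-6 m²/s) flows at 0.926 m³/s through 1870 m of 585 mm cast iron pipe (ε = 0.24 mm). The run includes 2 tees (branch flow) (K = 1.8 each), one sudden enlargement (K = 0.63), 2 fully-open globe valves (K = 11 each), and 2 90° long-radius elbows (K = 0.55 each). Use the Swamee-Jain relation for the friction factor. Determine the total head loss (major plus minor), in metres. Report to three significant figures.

H_L ≈ 48.5 m

V = 4Q/(πD²) = 3.445 m/s; V²/2g = 0.6050 m
Re = 1.26×10^6, ε/D = 4.10×10^-4 → f = 0.01654 (Swamee-Jain)
Major: h_f = f(L/D)·V²/2g = 0.01654·3197·0.6050 = 31.98 m
Minor: ΣK = 27.3; h_m = ΣK·V²/2g = 16.53 m
Total H_L = 31.98 + 16.53 = 48.52 m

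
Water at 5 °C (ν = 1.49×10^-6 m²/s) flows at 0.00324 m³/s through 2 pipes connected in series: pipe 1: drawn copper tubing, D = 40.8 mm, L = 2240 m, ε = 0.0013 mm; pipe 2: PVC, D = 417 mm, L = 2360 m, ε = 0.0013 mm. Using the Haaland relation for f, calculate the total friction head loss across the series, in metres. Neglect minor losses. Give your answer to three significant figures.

Pipe 1: V = 2.478 m/s, Re = 6.79×10^4, ε/D = 3.19×10^-5, f = 0.01946, h_1 = f(L/D)V²/2g = 334.4 m
Pipe 2: V = 0.02372 m/s, Re = 6640, ε/D = 3.12×10^-6, f = 0.03468, h_2 = f(L/D)V²/2g = 0.005630 m
Series → Q common, losses add: H = Σh = 334.4 m

H ≈ 334 m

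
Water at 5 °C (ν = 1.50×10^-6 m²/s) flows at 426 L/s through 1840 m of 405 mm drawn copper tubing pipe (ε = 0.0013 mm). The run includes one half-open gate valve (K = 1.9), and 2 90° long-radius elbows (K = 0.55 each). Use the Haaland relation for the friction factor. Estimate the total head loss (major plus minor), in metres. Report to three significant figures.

H_L ≈ 31.7 m

V = 4Q/(πD²) = 3.307 m/s; V²/2g = 0.5573 m
Re = 8.93×10^5, ε/D = 3.21×10^-6 → f = 0.01186 (Haaland)
Major: h_f = f(L/D)·V²/2g = 0.01186·4543·0.5573 = 30.03 m
Minor: ΣK = 3.00; h_m = ΣK·V²/2g = 1.672 m
Total H_L = 30.03 + 1.672 = 31.70 m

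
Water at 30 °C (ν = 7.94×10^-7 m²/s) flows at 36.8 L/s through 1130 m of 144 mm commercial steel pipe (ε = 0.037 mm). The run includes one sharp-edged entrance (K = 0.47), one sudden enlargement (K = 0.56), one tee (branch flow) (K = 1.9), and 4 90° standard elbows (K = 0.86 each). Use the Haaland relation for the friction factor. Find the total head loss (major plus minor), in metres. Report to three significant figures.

V = 4Q/(πD²) = 2.260 m/s; V²/2g = 0.2602 m
Re = 4.10×10^5, ε/D = 2.57×10^-4 → f = 0.01604 (Haaland)
Major: h_f = f(L/D)·V²/2g = 0.01604·7847·0.2602 = 32.76 m
Minor: ΣK = 6.37; h_m = ΣK·V²/2g = 1.658 m
Total H_L = 32.76 + 1.658 = 34.41 m

H_L ≈ 34.4 m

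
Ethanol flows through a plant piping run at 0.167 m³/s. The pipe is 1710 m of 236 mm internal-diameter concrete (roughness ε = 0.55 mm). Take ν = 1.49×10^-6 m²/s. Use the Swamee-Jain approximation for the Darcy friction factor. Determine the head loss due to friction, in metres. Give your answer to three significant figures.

V = 4Q/(πD²) = 4·0.167/(π·0.236²) = 3.818 m/s
Re = VD/ν = 3.818·0.236/1.49×10^-6 = 6.05×10^5 → turbulent
ε/D = 0.55/236 = 0.00233
Swamee-Jain: f = 0.02477
h_f = f(L/D)V²/(2g) = 0.02477·(1710/0.236)·3.818²/(2·9.81) = 133.3 m

h_f ≈ 133 m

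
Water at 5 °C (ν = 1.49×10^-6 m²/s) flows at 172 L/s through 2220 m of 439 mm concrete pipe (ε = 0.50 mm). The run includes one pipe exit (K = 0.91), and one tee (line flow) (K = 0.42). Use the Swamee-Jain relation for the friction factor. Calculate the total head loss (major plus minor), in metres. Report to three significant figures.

V = 4Q/(πD²) = 1.136 m/s; V²/2g = 0.06581 m
Re = 3.35×10^5, ε/D = 0.00114 → f = 0.02121 (Swamee-Jain)
Major: h_f = f(L/D)·V²/2g = 0.02121·5057·0.06581 = 7.060 m
Minor: ΣK = 1.33; h_m = ΣK·V²/2g = 0.08753 m
Total H_L = 7.060 + 0.08753 = 7.148 m

H_L ≈ 7.15 m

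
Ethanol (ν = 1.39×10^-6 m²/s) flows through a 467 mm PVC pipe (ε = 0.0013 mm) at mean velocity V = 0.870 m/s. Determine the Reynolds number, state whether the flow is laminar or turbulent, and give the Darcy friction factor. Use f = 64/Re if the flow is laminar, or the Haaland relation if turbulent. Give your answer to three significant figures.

Re = VD/ν = 0.8700·0.467/1.39×10^-6 = 2.92×10^5
Re > 4000 → turbulent; ε/D = 2.78×10^-6
Haaland: f = 0.01443

Re ≈ 2.92×10^5; turbulent; f ≈ 0.0144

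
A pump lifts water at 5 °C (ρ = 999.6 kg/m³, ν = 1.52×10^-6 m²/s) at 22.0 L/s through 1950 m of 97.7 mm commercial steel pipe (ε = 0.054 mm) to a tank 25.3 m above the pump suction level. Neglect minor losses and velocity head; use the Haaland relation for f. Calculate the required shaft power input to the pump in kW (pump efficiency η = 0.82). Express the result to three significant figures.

P_shaft ≈ 50.5 kW

V = 4Q/(πD²) = 2.935 m/s; Re = 1.89×10^5; ε/D = 5.53×10^-4; f = 0.01900
h_f = f(L/D)V²/2g = 166.5 m
Total head H = z + h_f = 25.3 + 166.5 = 191.8 m
P_hyd = ρgQH = 999.6·9.81·0.0220·191.8 = 41.37 kW
P_shaft = P_hyd/η = 41.37/0.82 = 50.45 kW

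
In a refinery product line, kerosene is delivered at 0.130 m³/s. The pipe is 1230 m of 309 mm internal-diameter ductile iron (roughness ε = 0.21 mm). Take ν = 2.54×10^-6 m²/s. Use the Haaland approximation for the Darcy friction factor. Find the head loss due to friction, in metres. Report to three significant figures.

V = 4Q/(πD²) = 4·0.130/(π·0.309²) = 1.734 m/s
Re = VD/ν = 1.734·0.309/2.54×10^-6 = 2.11×10^5 → turbulent
ε/D = 0.21/309 = 6.80×10^-4
Haaland: f = 0.01946
h_f = f(L/D)V²/(2g) = 0.01946·(1230/0.309)·1.734²/(2·9.81) = 11.86 m

h_f ≈ 11.9 m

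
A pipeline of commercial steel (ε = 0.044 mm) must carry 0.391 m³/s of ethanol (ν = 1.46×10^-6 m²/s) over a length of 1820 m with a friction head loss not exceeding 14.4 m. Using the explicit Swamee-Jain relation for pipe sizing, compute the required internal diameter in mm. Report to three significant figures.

Swamee-Jain (Type III): D = 0.66·[ε^1.25·(LQ²/(gh_f))^4.75 + ν·Q^9.4·(L/(gh_f))^5.2]^0.04
LQ²/(gh_f) = 1.970; L/(gh_f) = 12.88
Term 1 = ε^1.25·(…)^4.75 = 8.97×10^-5; Term 2 = ν·Q^9.4·(…)^5.2 = 1.27×10^-4
D = 0.66·(8.97×10^-5 + 1.27×10^-4)^0.04 = 0.4709 m = 471 mm
Check: V = 2.24 m/s, Re = 7.24×10^5, f = 0.01382, h_f = 13.7 m ≈ 14.4 m ✓

D ≈ 471 mm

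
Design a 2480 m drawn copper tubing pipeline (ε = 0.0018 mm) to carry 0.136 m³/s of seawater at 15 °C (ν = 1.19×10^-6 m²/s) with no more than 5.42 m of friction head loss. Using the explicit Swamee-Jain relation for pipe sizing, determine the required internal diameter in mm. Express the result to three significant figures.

D ≈ 402 mm

Swamee-Jain (Type III): D = 0.66·[ε^1.25·(LQ²/(gh_f))^4.75 + ν·Q^9.4·(L/(gh_f))^5.2]^0.04
LQ²/(gh_f) = 0.8627; L/(gh_f) = 46.64
Term 1 = ε^1.25·(…)^4.75 = 3.27×10^-8; Term 2 = ν·Q^9.4·(…)^5.2 = 4.06×10^-6
D = 0.66·(3.27×10^-8 + 4.06×10^-6)^0.04 = 0.4018 m = 402 mm
Check: V = 1.07 m/s, Re = 3.62×10^5, f = 0.01394, h_f = 5.04 m ≈ 5.42 m ✓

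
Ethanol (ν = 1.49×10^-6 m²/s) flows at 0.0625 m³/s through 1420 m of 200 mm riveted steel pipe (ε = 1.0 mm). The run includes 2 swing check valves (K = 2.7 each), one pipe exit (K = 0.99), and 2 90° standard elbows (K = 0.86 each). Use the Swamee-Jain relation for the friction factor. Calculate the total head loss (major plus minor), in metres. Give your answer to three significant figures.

V = 4Q/(πD²) = 1.989 m/s; V²/2g = 0.2017 m
Re = 2.67×10^5, ε/D = 0.00500 → f = 0.03087 (Swamee-Jain)
Major: h_f = f(L/D)·V²/2g = 0.03087·7100·0.2017 = 44.21 m
Minor: ΣK = 8.11; h_m = ΣK·V²/2g = 1.636 m
Total H_L = 44.21 + 1.636 = 45.85 m

H_L ≈ 45.8 m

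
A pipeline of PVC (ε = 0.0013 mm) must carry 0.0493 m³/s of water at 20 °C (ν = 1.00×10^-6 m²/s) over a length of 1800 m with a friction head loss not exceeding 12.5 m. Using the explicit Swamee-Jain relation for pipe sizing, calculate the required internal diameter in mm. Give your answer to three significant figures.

D ≈ 214 mm

Swamee-Jain (Type III): D = 0.66·[ε^1.25·(LQ²/(gh_f))^4.75 + ν·Q^9.4·(L/(gh_f))^5.2]^0.04
LQ²/(gh_f) = 0.03568; L/(gh_f) = 14.68
Term 1 = ε^1.25·(…)^4.75 = 5.84×10^-15; Term 2 = ν·Q^9.4·(…)^5.2 = 6.02×10^-13
D = 0.66·(5.84×10^-15 + 6.02×10^-13)^0.04 = 0.2142 m = 214 mm
Check: V = 1.37 m/s, Re = 2.93×10^5, f = 0.01451, h_f = 11.6 m ≈ 12.5 m ✓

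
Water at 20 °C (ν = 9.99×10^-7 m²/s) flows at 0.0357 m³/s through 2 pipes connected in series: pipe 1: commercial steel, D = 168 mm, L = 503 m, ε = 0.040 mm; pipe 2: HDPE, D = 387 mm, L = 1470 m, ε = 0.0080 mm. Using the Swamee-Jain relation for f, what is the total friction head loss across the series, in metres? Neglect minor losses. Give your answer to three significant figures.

H ≈ 6.96 m

Pipe 1: V = 1.610 m/s, Re = 2.71×10^5, ε/D = 2.38×10^-4, f = 0.01679, h_1 = f(L/D)V²/2g = 6.645 m
Pipe 2: V = 0.3035 m/s, Re = 1.18×10^5, ε/D = 2.07×10^-5, f = 0.01741, h_2 = f(L/D)V²/2g = 0.3105 m
Series → Q common, losses add: H = Σh = 6.956 m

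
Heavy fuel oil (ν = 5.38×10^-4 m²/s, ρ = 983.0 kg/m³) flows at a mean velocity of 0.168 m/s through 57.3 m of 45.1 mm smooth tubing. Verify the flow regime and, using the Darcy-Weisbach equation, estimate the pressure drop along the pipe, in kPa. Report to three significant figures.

Δp ≈ 80.1 kPa

Re = VD/ν = 0.168·0.04510/5.38×10^-4 = 14.1 → laminar (Re < 2300)
f = 64/Re = 4.544
h_f = f(L/D)V²/(2g) = 4.544·(57.3/0.04510)·0.168²/(2·9.81) = 8.306 m
Δp = ρg·h_f = 983.0·9.81·8.306 = 80.09 kPa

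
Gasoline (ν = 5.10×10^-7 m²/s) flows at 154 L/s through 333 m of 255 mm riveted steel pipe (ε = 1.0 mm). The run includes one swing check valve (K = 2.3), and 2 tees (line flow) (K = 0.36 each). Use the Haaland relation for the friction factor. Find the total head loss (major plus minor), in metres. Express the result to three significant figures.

H_L ≈ 18.6 m

V = 4Q/(πD²) = 3.015 m/s; V²/2g = 0.4634 m
Re = 1.51×10^6, ε/D = 0.00392 → f = 0.02838 (Haaland)
Major: h_f = f(L/D)·V²/2g = 0.02838·1306·0.4634 = 17.17 m
Minor: ΣK = 3.02; h_m = ΣK·V²/2g = 1.400 m
Total H_L = 17.17 + 1.400 = 18.57 m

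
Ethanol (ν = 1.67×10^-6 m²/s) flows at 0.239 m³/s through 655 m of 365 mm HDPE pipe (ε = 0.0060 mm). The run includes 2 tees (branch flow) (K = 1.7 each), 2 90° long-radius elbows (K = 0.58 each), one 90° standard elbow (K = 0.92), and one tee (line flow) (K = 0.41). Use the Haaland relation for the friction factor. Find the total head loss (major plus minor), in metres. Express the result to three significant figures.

H_L ≈ 7.89 m

V = 4Q/(πD²) = 2.284 m/s; V²/2g = 0.2659 m
Re = 4.99×10^5, ε/D = 1.64×10^-5 → f = 0.01326 (Haaland)
Major: h_f = f(L/D)·V²/2g = 0.01326·1795·0.2659 = 6.327 m
Minor: ΣK = 5.89; h_m = ΣK·V²/2g = 1.566 m
Total H_L = 6.327 + 1.566 = 7.893 m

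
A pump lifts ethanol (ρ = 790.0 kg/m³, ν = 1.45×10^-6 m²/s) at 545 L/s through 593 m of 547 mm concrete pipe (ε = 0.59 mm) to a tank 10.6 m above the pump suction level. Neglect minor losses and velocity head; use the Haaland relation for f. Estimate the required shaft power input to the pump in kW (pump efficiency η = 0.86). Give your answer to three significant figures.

P_shaft ≈ 81.7 kW

V = 4Q/(πD²) = 2.319 m/s; Re = 8.75×10^5; ε/D = 0.00108; f = 0.02033
h_f = f(L/D)V²/2g = 6.042 m
Total head H = z + h_f = 10.6 + 6.042 = 16.64 m
P_hyd = ρgQH = 790.0·9.81·0.545·16.64 = 70.29 kW
P_shaft = P_hyd/η = 70.29/0.86 = 81.73 kW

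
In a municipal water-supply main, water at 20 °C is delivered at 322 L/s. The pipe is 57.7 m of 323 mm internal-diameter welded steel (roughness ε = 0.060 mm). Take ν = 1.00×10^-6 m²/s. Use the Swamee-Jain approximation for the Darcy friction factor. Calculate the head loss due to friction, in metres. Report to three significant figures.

V = 4Q/(πD²) = 4·0.322/(π·0.323²) = 3.930 m/s
Re = VD/ν = 3.930·0.323/1.00×10^-6 = 1.27×10^6 → turbulent
ε/D = 0.060/323 = 1.86×10^-4
Swamee-Jain: f = 0.01442
h_f = f(L/D)V²/(2g) = 0.01442·(57.7/0.323)·3.930²/(2·9.81) = 2.028 m

h_f ≈ 2.03 m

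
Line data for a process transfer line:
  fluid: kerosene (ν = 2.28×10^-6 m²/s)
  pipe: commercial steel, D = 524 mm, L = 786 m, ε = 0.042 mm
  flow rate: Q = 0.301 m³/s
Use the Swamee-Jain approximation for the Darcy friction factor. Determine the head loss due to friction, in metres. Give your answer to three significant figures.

V = 4Q/(πD²) = 4·0.301/(π·0.524²) = 1.396 m/s
Re = VD/ν = 1.396·0.524/2.28×10^-6 = 3.21×10^5 → turbulent
ε/D = 0.042/524 = 8.02×10^-5
Swamee-Jain: f = 0.01510
h_f = f(L/D)V²/(2g) = 0.01510·(786/0.524)·1.396²/(2·9.81) = 2.249 m

h_f ≈ 2.25 m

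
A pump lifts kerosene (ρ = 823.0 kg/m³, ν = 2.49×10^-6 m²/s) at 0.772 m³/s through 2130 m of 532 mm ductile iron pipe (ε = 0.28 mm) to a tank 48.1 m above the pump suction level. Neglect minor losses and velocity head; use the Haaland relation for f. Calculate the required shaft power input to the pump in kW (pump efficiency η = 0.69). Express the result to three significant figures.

V = 4Q/(πD²) = 3.473 m/s; Re = 7.42×10^5; ε/D = 5.26×10^-4; f = 0.01749
h_f = f(L/D)V²/2g = 43.05 m
Total head H = z + h_f = 48.1 + 43.05 = 91.15 m
P_hyd = ρgQH = 823.0·9.81·0.772·91.15 = 568.1 kW
P_shaft = P_hyd/η = 568.1/0.69 = 823.4 kW

P_shaft ≈ 823 kW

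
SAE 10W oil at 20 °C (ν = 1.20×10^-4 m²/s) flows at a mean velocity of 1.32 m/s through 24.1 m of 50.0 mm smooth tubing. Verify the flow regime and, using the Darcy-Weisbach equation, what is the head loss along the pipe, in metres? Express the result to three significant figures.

h_f ≈ 4.98 m

Re = VD/ν = 1.32·0.05000/1.20×10^-4 = 550 → laminar (Re < 2300)
f = 64/Re = 0.1164
h_f = f(L/D)V²/(2g) = 0.1164·(24.1/0.05000)·1.32²/(2·9.81) = 4.981 m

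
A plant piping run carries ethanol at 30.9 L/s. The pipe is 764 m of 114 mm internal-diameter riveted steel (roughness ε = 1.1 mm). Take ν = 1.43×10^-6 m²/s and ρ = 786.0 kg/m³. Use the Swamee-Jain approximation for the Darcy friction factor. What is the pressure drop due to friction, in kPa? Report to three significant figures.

V = 4Q/(πD²) = 4·0.0309/(π·0.114²) = 3.027 m/s
Re = VD/ν = 3.027·0.114/1.43×10^-6 = 2.41×10^5 → turbulent
ε/D = 1.1/114 = 0.00965
Swamee-Jain: f = 0.03784
h_f = f(L/D)V²/(2g) = 0.03784·(764/0.114)·3.027²/(2·9.81) = 118.5 m
Δp = ρg·h_f = 786.0·9.81·118.5 = 913.5 kPa

Δp ≈ 913 kPa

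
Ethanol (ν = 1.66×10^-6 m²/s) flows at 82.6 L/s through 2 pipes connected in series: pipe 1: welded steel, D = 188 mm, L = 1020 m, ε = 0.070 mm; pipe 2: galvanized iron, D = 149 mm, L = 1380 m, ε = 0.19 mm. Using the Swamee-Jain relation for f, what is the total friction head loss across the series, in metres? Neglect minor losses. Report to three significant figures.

Pipe 1: V = 2.976 m/s, Re = 3.37×10^5, ε/D = 3.72×10^-4, f = 0.01739, h_1 = f(L/D)V²/2g = 42.57 m
Pipe 2: V = 4.737 m/s, Re = 4.25×10^5, ε/D = 0.00128, f = 0.02157, h_2 = f(L/D)V²/2g = 228.5 m
Series → Q common, losses add: H = Σh = 271.1 m

H ≈ 271 m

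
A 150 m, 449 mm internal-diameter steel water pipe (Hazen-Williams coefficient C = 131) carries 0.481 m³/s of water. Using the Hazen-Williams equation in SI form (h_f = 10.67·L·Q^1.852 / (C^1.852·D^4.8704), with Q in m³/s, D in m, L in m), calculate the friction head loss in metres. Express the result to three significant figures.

h_f = 10.67·150·0.481^1.852 / (131^1.852·0.449^4.8704) = 2.444 m

h_f ≈ 2.44 m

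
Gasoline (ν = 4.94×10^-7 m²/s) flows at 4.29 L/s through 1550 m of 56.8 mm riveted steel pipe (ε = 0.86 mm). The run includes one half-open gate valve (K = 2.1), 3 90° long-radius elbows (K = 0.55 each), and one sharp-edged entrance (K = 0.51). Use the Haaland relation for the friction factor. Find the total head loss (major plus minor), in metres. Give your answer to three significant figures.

H_L ≈ 177 m

V = 4Q/(πD²) = 1.693 m/s; V²/2g = 0.1461 m
Re = 1.95×10^5, ε/D = 0.0151 → f = 0.04415 (Haaland)
Major: h_f = f(L/D)·V²/2g = 0.04415·27289·0.1461 = 176.0 m
Minor: ΣK = 4.26; h_m = ΣK·V²/2g = 0.6224 m
Total H_L = 176.0 + 0.6224 = 176.7 m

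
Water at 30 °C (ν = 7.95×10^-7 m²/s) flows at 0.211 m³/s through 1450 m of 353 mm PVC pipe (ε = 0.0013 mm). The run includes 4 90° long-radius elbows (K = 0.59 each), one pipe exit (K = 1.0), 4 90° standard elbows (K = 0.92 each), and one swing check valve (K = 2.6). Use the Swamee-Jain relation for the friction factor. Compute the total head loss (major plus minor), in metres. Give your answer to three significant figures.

V = 4Q/(πD²) = 2.156 m/s; V²/2g = 0.2369 m
Re = 9.57×10^5, ε/D = 3.68×10^-6 → f = 0.01178 (Swamee-Jain)
Major: h_f = f(L/D)·V²/2g = 0.01178·4108·0.2369 = 11.47 m
Minor: ΣK = 9.64; h_m = ΣK·V²/2g = 2.284 m
Total H_L = 11.47 + 2.284 = 13.75 m

H_L ≈ 13.8 m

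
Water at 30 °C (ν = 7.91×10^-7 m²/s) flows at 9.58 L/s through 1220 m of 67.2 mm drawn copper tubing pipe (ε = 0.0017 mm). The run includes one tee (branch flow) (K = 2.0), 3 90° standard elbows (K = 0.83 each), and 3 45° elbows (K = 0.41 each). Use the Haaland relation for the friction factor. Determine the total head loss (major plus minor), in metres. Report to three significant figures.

H_L ≈ 105 m

V = 4Q/(πD²) = 2.701 m/s; V²/2g = 0.3719 m
Re = 2.29×10^5, ε/D = 2.53×10^-5 → f = 0.01527 (Haaland)
Major: h_f = f(L/D)·V²/2g = 0.01527·18155·0.3719 = 103.1 m
Minor: ΣK = 5.72; h_m = ΣK·V²/2g = 2.127 m
Total H_L = 103.1 + 2.127 = 105.2 m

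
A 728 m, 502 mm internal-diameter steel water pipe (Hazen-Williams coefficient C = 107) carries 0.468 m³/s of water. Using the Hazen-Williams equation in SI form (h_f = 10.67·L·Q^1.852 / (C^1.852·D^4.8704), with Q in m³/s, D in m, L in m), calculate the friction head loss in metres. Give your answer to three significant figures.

h_f = 10.67·728·0.468^1.852 / (107^1.852·0.502^4.8704) = 9.525 m

h_f ≈ 9.52 m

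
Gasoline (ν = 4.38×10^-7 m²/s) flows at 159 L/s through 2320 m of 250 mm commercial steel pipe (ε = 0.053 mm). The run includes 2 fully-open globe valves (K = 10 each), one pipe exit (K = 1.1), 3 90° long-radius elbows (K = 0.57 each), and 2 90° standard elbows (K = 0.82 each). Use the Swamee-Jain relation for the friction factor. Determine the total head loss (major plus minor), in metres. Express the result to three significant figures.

V = 4Q/(πD²) = 3.239 m/s; V²/2g = 0.5348 m
Re = 1.85×10^6, ε/D = 2.12×10^-4 → f = 0.01450 (Swamee-Jain)
Major: h_f = f(L/D)·V²/2g = 0.01450·9280·0.5348 = 71.96 m
Minor: ΣK = 24.4; h_m = ΣK·V²/2g = 13.07 m
Total H_L = 71.96 + 13.07 = 85.03 m

H_L ≈ 85.0 m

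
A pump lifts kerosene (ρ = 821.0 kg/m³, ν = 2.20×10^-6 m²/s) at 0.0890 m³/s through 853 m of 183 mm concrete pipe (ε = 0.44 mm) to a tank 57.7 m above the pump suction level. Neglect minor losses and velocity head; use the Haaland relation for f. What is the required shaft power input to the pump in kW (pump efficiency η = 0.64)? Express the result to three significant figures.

V = 4Q/(πD²) = 3.384 m/s; Re = 2.81×10^5; ε/D = 0.00240; f = 0.02516
h_f = f(L/D)V²/2g = 68.44 m
Total head H = z + h_f = 57.7 + 68.44 = 126.1 m
P_hyd = ρgQH = 821.0·9.81·0.0890·126.1 = 90.42 kW
P_shaft = P_hyd/η = 90.42/0.64 = 141.3 kW

P_shaft ≈ 141 kW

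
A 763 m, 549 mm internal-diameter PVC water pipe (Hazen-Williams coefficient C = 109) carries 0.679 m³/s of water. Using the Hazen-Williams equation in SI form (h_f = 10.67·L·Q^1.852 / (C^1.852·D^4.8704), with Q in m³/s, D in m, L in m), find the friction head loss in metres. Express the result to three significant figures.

h_f ≈ 12.4 m

h_f = 10.67·763·0.679^1.852 / (109^1.852·0.549^4.8704) = 12.43 m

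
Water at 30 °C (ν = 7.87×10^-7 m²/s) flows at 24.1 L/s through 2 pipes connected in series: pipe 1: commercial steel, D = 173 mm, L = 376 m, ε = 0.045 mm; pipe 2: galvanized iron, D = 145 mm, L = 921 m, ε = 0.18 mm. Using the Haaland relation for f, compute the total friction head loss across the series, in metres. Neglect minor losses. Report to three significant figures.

Pipe 1: V = 1.025 m/s, Re = 2.25×10^5, ε/D = 2.60×10^-4, f = 0.01702, h_1 = f(L/D)V²/2g = 1.982 m
Pipe 2: V = 1.459 m/s, Re = 2.69×10^5, ε/D = 0.00124, f = 0.02157, h_2 = f(L/D)V²/2g = 14.87 m
Series → Q common, losses add: H = Σh = 16.85 m

H ≈ 16.9 m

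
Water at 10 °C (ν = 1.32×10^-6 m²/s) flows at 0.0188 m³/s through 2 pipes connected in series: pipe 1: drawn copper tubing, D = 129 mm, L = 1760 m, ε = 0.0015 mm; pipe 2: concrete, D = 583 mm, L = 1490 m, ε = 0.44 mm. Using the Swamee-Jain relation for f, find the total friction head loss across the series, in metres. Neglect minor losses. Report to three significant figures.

H ≈ 24.1 m

Pipe 1: V = 1.438 m/s, Re = 1.41×10^5, ε/D = 1.16×10^-5, f = 0.01674, h_1 = f(L/D)V²/2g = 24.09 m
Pipe 2: V = 0.07043 m/s, Re = 3.11×10^4, ε/D = 7.55×10^-4, f = 0.02534, h_2 = f(L/D)V²/2g = 0.01637 m
Series → Q common, losses add: H = Σh = 24.11 m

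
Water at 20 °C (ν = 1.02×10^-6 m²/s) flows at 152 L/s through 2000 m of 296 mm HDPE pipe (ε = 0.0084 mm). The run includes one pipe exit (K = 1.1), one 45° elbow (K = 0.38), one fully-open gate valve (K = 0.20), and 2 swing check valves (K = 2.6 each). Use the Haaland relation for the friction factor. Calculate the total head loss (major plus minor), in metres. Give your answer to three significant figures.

H_L ≈ 23.4 m

V = 4Q/(πD²) = 2.209 m/s; V²/2g = 0.2487 m
Re = 6.41×10^5, ε/D = 2.84×10^-5 → f = 0.01290 (Haaland)
Major: h_f = f(L/D)·V²/2g = 0.01290·6757·0.2487 = 21.68 m
Minor: ΣK = 6.88; h_m = ΣK·V²/2g = 1.711 m
Total H_L = 21.68 + 1.711 = 23.39 m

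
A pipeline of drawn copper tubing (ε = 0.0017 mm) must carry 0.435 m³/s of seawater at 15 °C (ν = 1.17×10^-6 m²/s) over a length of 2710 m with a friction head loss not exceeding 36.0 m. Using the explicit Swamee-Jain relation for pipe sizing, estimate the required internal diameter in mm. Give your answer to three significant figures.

Swamee-Jain (Type III): D = 0.66·[ε^1.25·(LQ²/(gh_f))^4.75 + ν·Q^9.4·(L/(gh_f))^5.2]^0.04
LQ²/(gh_f) = 1.452; L/(gh_f) = 7.674
Term 1 = ε^1.25·(…)^4.75 = 3.61×10^-7; Term 2 = ν·Q^9.4·(…)^5.2 = 1.87×10^-5
D = 0.66·(3.61×10^-7 + 1.87×10^-5)^0.04 = 0.4273 m = 427 mm
Check: V = 3.03 m/s, Re = 1.11×10^6, f = 0.01152, h_f = 34.2 m ≈ 36.0 m ✓

D ≈ 427 mm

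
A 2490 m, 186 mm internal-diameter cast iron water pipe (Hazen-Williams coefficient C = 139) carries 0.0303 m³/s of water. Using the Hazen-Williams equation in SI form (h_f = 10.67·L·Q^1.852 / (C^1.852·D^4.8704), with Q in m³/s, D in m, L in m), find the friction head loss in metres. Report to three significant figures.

h_f = 10.67·2490·0.0303^1.852 / (139^1.852·0.186^4.8704) = 15.88 m

h_f ≈ 15.9 m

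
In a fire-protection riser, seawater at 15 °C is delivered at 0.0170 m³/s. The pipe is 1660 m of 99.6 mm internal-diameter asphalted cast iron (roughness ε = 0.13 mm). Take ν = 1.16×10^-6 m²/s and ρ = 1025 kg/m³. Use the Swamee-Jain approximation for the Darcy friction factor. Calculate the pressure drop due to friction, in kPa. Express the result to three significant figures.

Δp ≈ 911 kPa

V = 4Q/(πD²) = 4·0.0170/(π·0.0996²) = 2.182 m/s
Re = VD/ν = 2.182·0.0996/1.16×10^-6 = 1.87×10^5 → turbulent
ε/D = 0.13/99.6 = 0.00131
Swamee-Jain: f = 0.02240
h_f = f(L/D)V²/(2g) = 0.02240·(1660/0.0996)·2.182²/(2·9.81) = 90.57 m
Δp = ρg·h_f = 1025·9.81·90.57 = 910.7 kPa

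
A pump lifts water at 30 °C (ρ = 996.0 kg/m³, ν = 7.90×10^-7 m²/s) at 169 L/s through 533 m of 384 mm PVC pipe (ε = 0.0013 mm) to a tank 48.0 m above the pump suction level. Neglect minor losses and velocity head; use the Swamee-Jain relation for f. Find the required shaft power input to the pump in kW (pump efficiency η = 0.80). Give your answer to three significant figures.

P_shaft ≈ 103 kW

V = 4Q/(πD²) = 1.459 m/s; Re = 7.09×10^5; ε/D = 3.39×10^-6; f = 0.01238
h_f = f(L/D)V²/2g = 1.865 m
Total head H = z + h_f = 48.0 + 1.865 = 49.86 m
P_hyd = ρgQH = 996.0·9.81·0.169·49.86 = 82.34 kW
P_shaft = P_hyd/η = 82.34/0.80 = 102.9 kW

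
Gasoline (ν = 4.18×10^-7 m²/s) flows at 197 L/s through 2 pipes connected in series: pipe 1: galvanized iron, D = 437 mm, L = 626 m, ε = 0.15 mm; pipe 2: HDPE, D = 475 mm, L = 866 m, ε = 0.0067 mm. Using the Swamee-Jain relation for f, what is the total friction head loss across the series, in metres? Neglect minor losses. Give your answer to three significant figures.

H ≈ 3.34 m

Pipe 1: V = 1.313 m/s, Re = 1.37×10^6, ε/D = 3.43×10^-4, f = 0.01595, h_1 = f(L/D)V²/2g = 2.009 m
Pipe 2: V = 1.112 m/s, Re = 1.26×10^6, ε/D = 1.41×10^-5, f = 0.01156, h_2 = f(L/D)V²/2g = 1.327 m
Series → Q common, losses add: H = Σh = 3.336 m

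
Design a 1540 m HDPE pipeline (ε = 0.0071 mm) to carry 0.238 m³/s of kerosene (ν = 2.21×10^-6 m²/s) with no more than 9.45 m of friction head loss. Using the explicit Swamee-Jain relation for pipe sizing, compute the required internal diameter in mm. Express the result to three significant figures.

Swamee-Jain (Type III): D = 0.66·[ε^1.25·(LQ²/(gh_f))^4.75 + ν·Q^9.4·(L/(gh_f))^5.2]^0.04
LQ²/(gh_f) = 0.9410; L/(gh_f) = 16.61
Term 1 = ε^1.25·(…)^4.75 = 2.75×10^-7; Term 2 = ν·Q^9.4·(…)^5.2 = 6.77×10^-6
D = 0.66·(2.75×10^-7 + 6.77×10^-6)^0.04 = 0.4106 m = 411 mm
Check: V = 1.80 m/s, Re = 3.34×10^5, f = 0.01431, h_f = 8.83 m ≈ 9.45 m ✓

D ≈ 411 mm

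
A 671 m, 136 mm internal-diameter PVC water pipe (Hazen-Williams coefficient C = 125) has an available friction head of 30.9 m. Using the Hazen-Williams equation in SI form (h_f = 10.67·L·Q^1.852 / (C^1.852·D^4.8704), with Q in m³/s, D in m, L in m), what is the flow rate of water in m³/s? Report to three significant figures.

Q ≈ 0.0348 m³/s

Rearranging: Q = [h_f·C^1.852·D^4.8704 / (10.67·L)]^(1/1.852)
Q = [30.9·125^1.852·0.136^4.8704 / (10.67·671)]^0.540 = 0.03478 m³/s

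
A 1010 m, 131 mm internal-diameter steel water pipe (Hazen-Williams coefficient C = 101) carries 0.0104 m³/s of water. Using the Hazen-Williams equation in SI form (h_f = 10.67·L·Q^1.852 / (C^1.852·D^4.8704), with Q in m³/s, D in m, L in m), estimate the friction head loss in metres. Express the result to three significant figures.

h_f ≈ 8.86 m

h_f = 10.67·1010·0.0104^1.852 / (101^1.852·0.131^4.8704) = 8.857 m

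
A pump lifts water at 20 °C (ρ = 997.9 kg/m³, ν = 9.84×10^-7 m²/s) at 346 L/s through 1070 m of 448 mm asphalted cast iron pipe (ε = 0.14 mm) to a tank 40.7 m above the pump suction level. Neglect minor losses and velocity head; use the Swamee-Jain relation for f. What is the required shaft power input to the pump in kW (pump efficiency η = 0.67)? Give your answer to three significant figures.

P_shaft ≈ 253 kW

V = 4Q/(πD²) = 2.195 m/s; Re = 9.99×10^5; ε/D = 3.13×10^-4; f = 0.01587
h_f = f(L/D)V²/2g = 9.306 m
Total head H = z + h_f = 40.7 + 9.306 = 50.01 m
P_hyd = ρgQH = 997.9·9.81·0.346·50.01 = 169.4 kW
P_shaft = P_hyd/η = 169.4/0.67 = 252.8 kW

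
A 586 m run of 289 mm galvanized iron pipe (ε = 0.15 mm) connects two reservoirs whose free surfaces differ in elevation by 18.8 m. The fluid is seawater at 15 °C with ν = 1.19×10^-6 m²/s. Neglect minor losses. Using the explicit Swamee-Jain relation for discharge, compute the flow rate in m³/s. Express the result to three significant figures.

Q ≈ 0.212 m³/s

Swamee-Jain (Type II): Q = -0.965·√(gD⁵h_f/L)·ln[ε/(3.7D) + √(3.17ν²L/(gD³h_f))]
√(gD⁵h_f/L) = √(9.81·0.289⁵·18.8/586) = 0.02519
ε/(3.7D) = 1.40×10^-4; √(3.17ν²L/(gD³h_f)) = 2.43×10^-5
Q = -0.965·0.02519·ln(1.646×10^-4) = 0.2118 m³/s
Check: V = 3.23 m/s, Re = 7.84×10^5, f = 0.01756, h_f = 18.9 m ≈ 18.8 m ✓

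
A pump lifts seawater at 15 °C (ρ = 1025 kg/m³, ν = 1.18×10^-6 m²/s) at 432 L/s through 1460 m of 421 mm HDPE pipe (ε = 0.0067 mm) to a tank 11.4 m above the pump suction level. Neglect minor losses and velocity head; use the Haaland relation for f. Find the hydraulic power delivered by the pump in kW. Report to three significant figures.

V = 4Q/(πD²) = 3.103 m/s; Re = 1.11×10^6; ε/D = 1.59×10^-5; f = 0.01171
h_f = f(L/D)V²/2g = 19.93 m
Total head H = z + h_f = 11.4 + 19.93 = 31.33 m
P_hyd = ρgQH = 1025·9.81·0.432·31.33 = 136.1 kW

P_hyd ≈ 136 kW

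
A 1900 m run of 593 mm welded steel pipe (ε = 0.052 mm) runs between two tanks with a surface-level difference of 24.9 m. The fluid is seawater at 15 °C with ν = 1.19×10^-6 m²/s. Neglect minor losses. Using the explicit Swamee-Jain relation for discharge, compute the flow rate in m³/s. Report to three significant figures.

Swamee-Jain (Type II): Q = -0.965·√(gD⁵h_f/L)·ln[ε/(3.7D) + √(3.17ν²L/(gD³h_f))]
√(gD⁵h_f/L) = √(9.81·0.593⁵·24.9/1900) = 0.09709
ε/(3.7D) = 2.37×10^-5; √(3.17ν²L/(gD³h_f)) = 1.29×10^-5
Q = -0.965·0.09709·ln(3.664×10^-5) = 0.9570 m³/s
Check: V = 3.47 m/s, Re = 1.73×10^6, f = 0.01277, h_f = 25.0 m ≈ 24.9 m ✓

Q ≈ 0.957 m³/s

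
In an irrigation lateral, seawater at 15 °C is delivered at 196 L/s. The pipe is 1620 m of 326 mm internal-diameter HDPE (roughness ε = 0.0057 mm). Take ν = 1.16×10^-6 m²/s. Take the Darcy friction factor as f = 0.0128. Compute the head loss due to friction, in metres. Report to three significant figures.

V = 4Q/(πD²) = 4·0.196/(π·0.326²) = 2.348 m/s
h_f = f(L/D)V²/(2g) = 0.01280·(1620/0.326)·2.348²/(2·9.81) = 17.88 m

h_f ≈ 17.9 m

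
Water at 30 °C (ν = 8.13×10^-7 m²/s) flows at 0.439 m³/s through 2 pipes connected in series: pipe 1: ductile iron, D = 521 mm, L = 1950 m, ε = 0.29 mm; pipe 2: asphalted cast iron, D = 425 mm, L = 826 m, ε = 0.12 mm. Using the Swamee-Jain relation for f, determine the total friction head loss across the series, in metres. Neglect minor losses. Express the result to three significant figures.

H ≈ 28.7 m

Pipe 1: V = 2.059 m/s, Re = 1.32×10^6, ε/D = 5.57×10^-4, f = 0.01755, h_1 = f(L/D)V²/2g = 14.20 m
Pipe 2: V = 3.095 m/s, Re = 1.62×10^6, ε/D = 2.82×10^-4, f = 0.01531, h_2 = f(L/D)V²/2g = 14.53 m
Series → Q common, losses add: H = Σh = 28.73 m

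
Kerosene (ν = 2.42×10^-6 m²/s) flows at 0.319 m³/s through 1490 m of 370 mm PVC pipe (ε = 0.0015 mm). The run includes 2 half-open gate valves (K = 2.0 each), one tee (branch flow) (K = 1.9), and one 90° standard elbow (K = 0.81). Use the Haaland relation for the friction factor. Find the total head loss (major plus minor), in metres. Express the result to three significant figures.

H_L ≈ 27.1 m

V = 4Q/(πD²) = 2.967 m/s; V²/2g = 0.4486 m
Re = 4.54×10^5, ε/D = 4.05×10^-6 → f = 0.01333 (Haaland)
Major: h_f = f(L/D)·V²/2g = 0.01333·4027·0.4486 = 24.09 m
Minor: ΣK = 6.71; h_m = ΣK·V²/2g = 3.010 m
Total H_L = 24.09 + 3.010 = 27.10 m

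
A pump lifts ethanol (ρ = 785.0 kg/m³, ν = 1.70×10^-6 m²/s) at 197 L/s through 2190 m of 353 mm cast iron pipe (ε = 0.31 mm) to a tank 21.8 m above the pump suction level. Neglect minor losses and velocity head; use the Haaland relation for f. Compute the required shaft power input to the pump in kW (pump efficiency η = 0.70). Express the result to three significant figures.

P_shaft ≈ 102 kW

V = 4Q/(πD²) = 2.013 m/s; Re = 4.18×10^5; ε/D = 8.78×10^-4; f = 0.01975
h_f = f(L/D)V²/2g = 25.30 m
Total head H = z + h_f = 21.8 + 25.30 = 47.10 m
P_hyd = ρgQH = 785.0·9.81·0.197·47.10 = 71.45 kW
P_shaft = P_hyd/η = 71.45/0.70 = 102.1 kW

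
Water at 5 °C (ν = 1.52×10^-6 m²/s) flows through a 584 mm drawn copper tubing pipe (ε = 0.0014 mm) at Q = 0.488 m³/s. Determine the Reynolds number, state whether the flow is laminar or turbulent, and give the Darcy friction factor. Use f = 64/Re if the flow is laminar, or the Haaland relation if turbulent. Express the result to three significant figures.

V = 4Q/(πD²) = 1.822 m/s
Re = VD/ν = 1.822·0.584/1.52×10^-6 = 7.00×10^5
Re > 4000 → turbulent; ε/D = 2.40×10^-6
Haaland: f = 0.01234

Re ≈ 7.00×10^5; turbulent; f ≈ 0.0123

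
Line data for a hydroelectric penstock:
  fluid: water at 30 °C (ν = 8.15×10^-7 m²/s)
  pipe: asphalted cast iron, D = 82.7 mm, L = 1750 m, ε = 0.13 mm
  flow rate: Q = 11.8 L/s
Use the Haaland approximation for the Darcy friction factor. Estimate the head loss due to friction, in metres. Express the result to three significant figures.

V = 4Q/(πD²) = 4·0.0118/(π·0.0827²) = 2.197 m/s
Re = VD/ν = 2.197·0.0827/8.15×10^-7 = 2.23×10^5 → turbulent
ε/D = 0.13/82.7 = 0.00157
Haaland: f = 0.02286
h_f = f(L/D)V²/(2g) = 0.02286·(1750/0.0827)·2.197²/(2·9.81) = 119.0 m

h_f ≈ 119 m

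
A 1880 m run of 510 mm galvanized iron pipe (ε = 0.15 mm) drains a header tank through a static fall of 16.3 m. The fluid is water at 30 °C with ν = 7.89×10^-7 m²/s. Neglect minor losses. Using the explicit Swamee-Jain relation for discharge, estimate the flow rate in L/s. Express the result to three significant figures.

Swamee-Jain (Type II): Q = -0.965·√(gD⁵h_f/L)·ln[ε/(3.7D) + √(3.17ν²L/(gD³h_f))]
√(gD⁵h_f/L) = √(9.81·0.510⁵·16.3/1880) = 0.05417
ε/(3.7D) = 7.95×10^-5; √(3.17ν²L/(gD³h_f)) = 1.32×10^-5
Q = -0.965·0.05417·ln(9.272×10^-5) = 0.4854 m³/s
Check: V = 2.38 m/s, Re = 1.54×10^6, f = 0.01545, h_f = 16.4 m ≈ 16.3 m ✓

Q ≈ 485 L/s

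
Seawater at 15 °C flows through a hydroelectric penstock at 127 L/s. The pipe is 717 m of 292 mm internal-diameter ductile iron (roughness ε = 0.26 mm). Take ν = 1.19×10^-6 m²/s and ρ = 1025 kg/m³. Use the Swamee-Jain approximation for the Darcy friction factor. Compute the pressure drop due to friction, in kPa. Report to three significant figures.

V = 4Q/(πD²) = 4·0.127/(π·0.292²) = 1.896 m/s
Re = VD/ν = 1.896·0.292/1.19×10^-6 = 4.65×10^5 → turbulent
ε/D = 0.26/292 = 8.90×10^-4
Swamee-Jain: f = 0.01991
h_f = f(L/D)V²/(2g) = 0.01991·(717/0.292)·1.896²/(2·9.81) = 8.962 m
Δp = ρg·h_f = 1025·9.81·8.962 = 90.12 kPa

Δp ≈ 90.1 kPa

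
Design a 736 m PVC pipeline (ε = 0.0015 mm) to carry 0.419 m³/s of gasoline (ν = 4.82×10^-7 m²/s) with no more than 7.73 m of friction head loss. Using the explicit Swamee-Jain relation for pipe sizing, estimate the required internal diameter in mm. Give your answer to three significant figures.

Swamee-Jain (Type III): D = 0.66·[ε^1.25·(LQ²/(gh_f))^4.75 + ν·Q^9.4·(L/(gh_f))^5.2]^0.04
LQ²/(gh_f) = 1.704; L/(gh_f) = 9.706
Term 1 = ε^1.25·(…)^4.75 = 6.60×10^-7; Term 2 = ν·Q^9.4·(…)^5.2 = 1.84×10^-5
D = 0.66·(6.60×10^-7 + 1.84×10^-5)^0.04 = 0.4273 m = 427 mm
Check: V = 2.92 m/s, Re = 2.59×10^6, f = 0.01011, h_f = 7.58 m ≈ 7.73 m ✓

D ≈ 427 mm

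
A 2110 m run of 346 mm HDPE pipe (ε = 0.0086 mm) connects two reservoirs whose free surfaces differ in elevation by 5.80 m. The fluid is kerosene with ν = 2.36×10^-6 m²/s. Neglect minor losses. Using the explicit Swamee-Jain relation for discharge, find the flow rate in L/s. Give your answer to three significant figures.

Q ≈ 99.6 L/s

Swamee-Jain (Type II): Q = -0.965·√(gD⁵h_f/L)·ln[ε/(3.7D) + √(3.17ν²L/(gD³h_f))]
√(gD⁵h_f/L) = √(9.81·0.346⁵·5.80/2110) = 0.01156
ε/(3.7D) = 6.72×10^-6; √(3.17ν²L/(gD³h_f)) = 1.26×10^-4
Q = -0.965·0.01156·ln(1.324×10^-4) = 0.09964 m³/s
Check: V = 1.06 m/s, Re = 1.55×10^5, f = 0.01652, h_f = 5.77 m ≈ 5.80 m ✓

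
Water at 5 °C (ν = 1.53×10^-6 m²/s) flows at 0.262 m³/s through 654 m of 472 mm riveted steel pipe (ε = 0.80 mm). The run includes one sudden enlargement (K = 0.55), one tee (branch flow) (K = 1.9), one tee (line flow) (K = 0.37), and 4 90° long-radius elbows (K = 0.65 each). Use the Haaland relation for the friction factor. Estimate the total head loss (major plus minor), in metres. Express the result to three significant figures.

V = 4Q/(πD²) = 1.497 m/s; V²/2g = 0.1143 m
Re = 4.62×10^5, ε/D = 0.00169 → f = 0.02286 (Haaland)
Major: h_f = f(L/D)·V²/2g = 0.02286·1386·0.1143 = 3.619 m
Minor: ΣK = 5.42; h_m = ΣK·V²/2g = 0.6194 m
Total H_L = 3.619 + 0.6194 = 4.239 m

H_L ≈ 4.24 m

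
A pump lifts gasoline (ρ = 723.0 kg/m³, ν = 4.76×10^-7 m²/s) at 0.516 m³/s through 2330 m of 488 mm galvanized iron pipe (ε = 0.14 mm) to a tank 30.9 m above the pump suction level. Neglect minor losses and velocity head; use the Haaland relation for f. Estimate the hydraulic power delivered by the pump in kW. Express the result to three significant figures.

V = 4Q/(πD²) = 2.759 m/s; Re = 2.83×10^6; ε/D = 2.87×10^-4; f = 0.01507
h_f = f(L/D)V²/2g = 27.91 m
Total head H = z + h_f = 30.9 + 27.91 = 58.81 m
P_hyd = ρgQH = 723.0·9.81·0.516·58.81 = 215.2 kW

P_hyd ≈ 215 kW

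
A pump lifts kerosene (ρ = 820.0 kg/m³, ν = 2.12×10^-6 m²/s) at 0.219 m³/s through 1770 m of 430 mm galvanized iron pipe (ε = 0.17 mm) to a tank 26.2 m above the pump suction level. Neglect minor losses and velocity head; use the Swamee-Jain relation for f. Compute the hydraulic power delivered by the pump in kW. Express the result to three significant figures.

P_hyd ≈ 61.0 kW

V = 4Q/(πD²) = 1.508 m/s; Re = 3.06×10^5; ε/D = 3.95×10^-4; f = 0.01767
h_f = f(L/D)V²/2g = 8.431 m
Total head H = z + h_f = 26.2 + 8.431 = 34.63 m
P_hyd = ρgQH = 820.0·9.81·0.219·34.63 = 61.01 kW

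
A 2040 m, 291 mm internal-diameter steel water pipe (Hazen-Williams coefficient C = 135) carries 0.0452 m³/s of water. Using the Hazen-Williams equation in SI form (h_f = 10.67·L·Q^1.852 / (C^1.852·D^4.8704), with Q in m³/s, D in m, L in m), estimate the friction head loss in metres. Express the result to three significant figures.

h_f = 10.67·2040·0.0452^1.852 / (135^1.852·0.291^4.8704) = 3.257 m

h_f ≈ 3.26 m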